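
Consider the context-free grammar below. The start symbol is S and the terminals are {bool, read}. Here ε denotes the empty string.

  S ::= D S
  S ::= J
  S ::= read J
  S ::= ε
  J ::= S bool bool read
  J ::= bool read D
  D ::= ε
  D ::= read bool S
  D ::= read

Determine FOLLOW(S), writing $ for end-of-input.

{$, bool, read}

FIRST(D) = {ε, read}
FIRST(S) = {ε, bool, read}  (via D S, J)
FIRST(J) = {bool, read}  (via S bool bool read)
FOLLOW(S) includes $ since S is the start symbol.
FOLLOW(S): in S::=D S, the suffix after S is empty (adds nothing new); in J::=S bool bool read, S is followed by bool bool read with FIRST {bool}; in D::=read bool S, the suffix after S is empty, so FOLLOW(S) ⊇ FOLLOW(D) = {$, bool, read}. Thus FOLLOW(S) = {$, bool, read}.
FOLLOW(J): in S::=J, the suffix after J is empty, so FOLLOW(J) ⊇ FOLLOW(S) = {$, bool, read}; in S::=read J, the suffix after J is empty, so FOLLOW(J) ⊇ FOLLOW(S) = {$, bool, read}. Thus FOLLOW(J) = {$, bool, read}.
FOLLOW(D): in S::=D S, D is followed by S with FIRST {ε, bool, read}; in S::=D S, the suffix after D is nullable, so FOLLOW(D) ⊇ FOLLOW(S) = {$, bool, read}; in J::=bool read D, the suffix after D is empty, so FOLLOW(D) ⊇ FOLLOW(J) = {$, bool, read}. Thus FOLLOW(D) = {$, bool, read}.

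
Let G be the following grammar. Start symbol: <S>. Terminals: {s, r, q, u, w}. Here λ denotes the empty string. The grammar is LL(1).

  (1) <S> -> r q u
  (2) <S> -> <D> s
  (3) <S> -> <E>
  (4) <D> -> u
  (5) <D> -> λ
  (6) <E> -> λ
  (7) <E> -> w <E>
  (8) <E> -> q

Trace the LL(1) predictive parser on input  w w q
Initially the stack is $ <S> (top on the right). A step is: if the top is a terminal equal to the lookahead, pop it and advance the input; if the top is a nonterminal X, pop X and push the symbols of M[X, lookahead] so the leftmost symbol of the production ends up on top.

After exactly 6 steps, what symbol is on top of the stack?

q

step 1: stack=$ <S>  input=w w q $  — expand <S> -> <E>
step 2: stack=$ <E>  input=w w q $  — expand <E> -> w <E>
step 3: stack=$ <E> w  input=w w q $  — match w
step 4: stack=$ <E>  input=w q $  — expand <E> -> w <E>
step 5: stack=$ <E> w  input=w q $  — match w
step 6: stack=$ <E>  input=q $  — expand <E> -> q
Stack after step 6: $ q (top = q).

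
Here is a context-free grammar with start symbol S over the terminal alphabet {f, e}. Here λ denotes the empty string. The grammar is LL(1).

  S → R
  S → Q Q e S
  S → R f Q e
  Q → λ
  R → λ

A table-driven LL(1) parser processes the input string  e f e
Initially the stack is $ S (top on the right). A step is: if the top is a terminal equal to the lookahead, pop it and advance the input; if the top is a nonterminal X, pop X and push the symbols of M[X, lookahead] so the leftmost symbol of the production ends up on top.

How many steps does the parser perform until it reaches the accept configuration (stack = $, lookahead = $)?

step 1: stack=$ S  input=e f e $  — expand S → Q Q e S
step 2: stack=$ S e Q Q  input=e f e $  — expand Q → λ
step 3: stack=$ S e Q  input=e f e $  — expand Q → λ
step 4: stack=$ S e  input=e f e $  — match e
step 5: stack=$ S  input=f e $  — expand S → R f Q e
step 6: stack=$ e Q f R  input=f e $  — expand R → λ
step 7: stack=$ e Q f  input=f e $  — match f
step 8: stack=$ e Q  input=e $  — expand Q → λ
step 9: stack=$ e  input=e $  — match e
Accept reached after 9 steps.

9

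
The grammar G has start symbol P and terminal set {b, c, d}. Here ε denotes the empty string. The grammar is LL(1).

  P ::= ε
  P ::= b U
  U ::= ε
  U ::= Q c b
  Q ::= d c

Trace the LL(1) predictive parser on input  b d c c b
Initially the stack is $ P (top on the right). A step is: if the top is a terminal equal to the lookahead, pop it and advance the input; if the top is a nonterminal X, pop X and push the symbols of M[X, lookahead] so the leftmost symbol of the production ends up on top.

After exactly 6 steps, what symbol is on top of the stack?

     Stack      Input        Action
  1  $ P        b d c c b $  expand P ::= b U
  2  $ U b      b d c c b $  match b
  3  $ U        d c c b $    expand U ::= Q c b
  4  $ b c Q    d c c b $    expand Q ::= d c
  5  $ b c c d  d c c b $    match d
  6  $ b c c    c c b $      match c
Stack after step 6: $ b c (top = c).

c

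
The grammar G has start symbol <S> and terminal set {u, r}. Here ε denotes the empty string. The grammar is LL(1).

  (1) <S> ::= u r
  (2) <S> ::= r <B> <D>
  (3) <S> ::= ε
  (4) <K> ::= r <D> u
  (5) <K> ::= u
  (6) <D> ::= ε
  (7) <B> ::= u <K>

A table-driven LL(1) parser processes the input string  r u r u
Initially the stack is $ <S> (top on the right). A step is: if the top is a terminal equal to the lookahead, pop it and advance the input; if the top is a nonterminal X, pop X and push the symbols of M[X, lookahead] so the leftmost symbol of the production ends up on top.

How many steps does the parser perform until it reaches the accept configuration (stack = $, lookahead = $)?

     Stack          Input      Action
  1  $ <S>          r u r u $  expand <S> ::= r <B> <D>
  2  $ <D> <B> r    r u r u $  match r
  3  $ <D> <B>      u r u $    expand <B> ::= u <K>
  4  $ <D> <K> u    u r u $    match u
  5  $ <D> <K>      r u $      expand <K> ::= r <D> u
  6  $ <D> u <D> r  r u $      match r
  7  $ <D> u <D>    u $        expand <D> ::= ε
  8  $ <D> u        u $        match u
  9  $ <D>          $          expand <D> ::= ε
Accept reached after 9 steps.

9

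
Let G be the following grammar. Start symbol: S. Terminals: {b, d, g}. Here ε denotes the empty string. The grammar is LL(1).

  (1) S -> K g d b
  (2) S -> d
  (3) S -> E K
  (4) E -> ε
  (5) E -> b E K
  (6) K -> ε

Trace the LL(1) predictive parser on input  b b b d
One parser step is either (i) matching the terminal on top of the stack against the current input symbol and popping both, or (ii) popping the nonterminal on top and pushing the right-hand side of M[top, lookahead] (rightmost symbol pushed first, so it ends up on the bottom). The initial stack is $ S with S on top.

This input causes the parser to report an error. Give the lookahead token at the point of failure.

     Stack          Input      Action
  1  $ S            b b b d $  expand S -> E K
  2  $ K E          b b b d $  expand E -> b E K
  3  $ K K E b      b b b d $  match b
  4  $ K K E        b b d $    expand E -> b E K
  5  $ K K K E b    b b d $    match b
  6  $ K K K E      b d $      expand E -> b E K
  7  $ K K K K E b  b d $      match b
  8  $ K K K K E    d $        error: M[E, d] is empty

d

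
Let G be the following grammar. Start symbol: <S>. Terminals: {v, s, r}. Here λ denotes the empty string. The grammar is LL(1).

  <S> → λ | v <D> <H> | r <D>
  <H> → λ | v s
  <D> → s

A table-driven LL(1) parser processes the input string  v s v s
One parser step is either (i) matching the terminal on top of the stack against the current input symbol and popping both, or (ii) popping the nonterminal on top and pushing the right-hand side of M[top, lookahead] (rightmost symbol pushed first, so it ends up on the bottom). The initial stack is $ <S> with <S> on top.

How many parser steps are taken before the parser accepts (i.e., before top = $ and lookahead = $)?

     Stack        Input      Action
  1  $ <S>        v s v s $  expand <S> → v <D> <H>
  2  $ <H> <D> v  v s v s $  match v
  3  $ <H> <D>    s v s $    expand <D> → s
  4  $ <H> s      s v s $    match s
  5  $ <H>        v s $      expand <H> → v s
  6  $ s v        v s $      match v
  7  $ s          s $        match s
Accept reached after 7 steps.

7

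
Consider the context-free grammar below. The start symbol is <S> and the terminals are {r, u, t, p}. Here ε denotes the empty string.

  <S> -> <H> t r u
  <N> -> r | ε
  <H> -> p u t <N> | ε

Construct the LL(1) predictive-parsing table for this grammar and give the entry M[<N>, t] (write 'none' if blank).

FIRST(<N>) = {ε, r}
FIRST(<H>) = {ε, p}
FIRST(<S>) = {p, t}  (via <H> t r u)
FOLLOW(<S>) includes $ since <S> is the start symbol.
FOLLOW(<H>): in <S>-><H> t r u, <H> is followed by t r u with FIRST {t}. Thus FOLLOW(<H>) = {t}.
FOLLOW(<N>): in <H>->p u t <N>, the suffix after <N> is empty, so FOLLOW(<N>) ⊇ FOLLOW(<H>) = {t}. Thus FOLLOW(<N>) = {t}.
For <N> -> r: FIRST(r) = {r}, so it goes in M[<N>, t] for t ∈ {r}.
For <N> -> ε: FIRST(ε) = {ε}, so it goes in M[<N>, t] for t ∈ {}; since ε ∈ FIRST, also for every t ∈ FOLLOW(<N>) = {t}.

<N> -> ε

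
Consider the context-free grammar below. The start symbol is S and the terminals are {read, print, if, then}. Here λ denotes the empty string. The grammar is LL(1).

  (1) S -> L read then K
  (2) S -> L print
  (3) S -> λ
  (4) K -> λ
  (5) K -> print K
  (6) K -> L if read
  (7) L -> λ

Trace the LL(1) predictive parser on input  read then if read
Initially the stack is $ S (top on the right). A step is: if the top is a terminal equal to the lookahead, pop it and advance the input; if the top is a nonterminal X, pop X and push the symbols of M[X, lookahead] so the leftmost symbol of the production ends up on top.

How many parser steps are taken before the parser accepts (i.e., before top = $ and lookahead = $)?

8

step 1: stack=$ S  input=read then if read $  — expand S -> L read then K
step 2: stack=$ K then read L  input=read then if read $  — expand L -> λ
step 3: stack=$ K then read  input=read then if read $  — match read
step 4: stack=$ K then  input=then if read $  — match then
step 5: stack=$ K  input=if read $  — expand K -> L if read
step 6: stack=$ read if L  input=if read $  — expand L -> λ
step 7: stack=$ read if  input=if read $  — match if
step 8: stack=$ read  input=read $  — match read
Accept reached after 8 steps.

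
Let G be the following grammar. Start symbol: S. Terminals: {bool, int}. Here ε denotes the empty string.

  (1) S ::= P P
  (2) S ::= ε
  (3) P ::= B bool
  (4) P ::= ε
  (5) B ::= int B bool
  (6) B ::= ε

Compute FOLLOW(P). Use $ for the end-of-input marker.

{$, bool, int}

FIRST(B): from B::=int B bool we get {int}; from B::=ε we get {ε}. So FIRST(B) = {ε, int}.
FIRST(P): from P::=B bool we get {bool, int}; from P::=ε we get {ε}. So FIRST(P) = {ε, bool, int}.
FIRST(S): from S::=P P we get {ε, bool, int}; from S::=ε we get {ε}. So FIRST(S) = {ε, bool, int}.
FOLLOW(S) includes $ since S is the start symbol.
FOLLOW(S): S appears on no right-hand side. Thus FOLLOW(S) = {$}.
FOLLOW(P): in S::=P P (occurrence 1), P is followed by P with FIRST {ε, bool, int}; in S::=P P (occurrence 1), the suffix after P is nullable, so FOLLOW(P) ⊇ FOLLOW(S) = {$}; in S::=P P (occurrence 2), the suffix after P is empty, so FOLLOW(P) ⊇ FOLLOW(S) = {$}. Thus FOLLOW(P) = {$, bool, int}.
FOLLOW(B): in P::=B bool, B is followed by bool with FIRST {bool}; in B::=int B bool, B is followed by bool with FIRST {bool}. Thus FOLLOW(B) = {bool}.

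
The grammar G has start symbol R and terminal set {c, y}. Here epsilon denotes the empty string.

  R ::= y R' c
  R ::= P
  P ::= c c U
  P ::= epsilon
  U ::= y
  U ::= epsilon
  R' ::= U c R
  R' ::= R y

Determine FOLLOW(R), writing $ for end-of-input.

FIRST(P) = {epsilon, c}
FIRST(U) = {epsilon, y}
FIRST(R) = {epsilon, c, y}  (via P)
FIRST(R') = {c, y}  (via U c R, R y)
FOLLOW(R) includes $ since R is the start symbol.
FOLLOW(R'): in R::=y R' c, R' is followed by c with FIRST {c}. Thus FOLLOW(R') = {c}.
FOLLOW(R): in R'::=U c R, the suffix after R is empty, so FOLLOW(R) ⊇ FOLLOW(R') = {c}; in R'::=R y, R is followed by y with FIRST {y}. Thus FOLLOW(R) = {$, c, y}.
FOLLOW(P): in R::=P, the suffix after P is empty, so FOLLOW(P) ⊇ FOLLOW(R) = {$, c, y}. Thus FOLLOW(P) = {$, c, y}.
FOLLOW(U): in P::=c c U, the suffix after U is empty, so FOLLOW(U) ⊇ FOLLOW(P) = {$, c, y}; in R'::=U c R, U is followed by c R with FIRST {c}. Thus FOLLOW(U) = {$, c, y}.

{$, c, y}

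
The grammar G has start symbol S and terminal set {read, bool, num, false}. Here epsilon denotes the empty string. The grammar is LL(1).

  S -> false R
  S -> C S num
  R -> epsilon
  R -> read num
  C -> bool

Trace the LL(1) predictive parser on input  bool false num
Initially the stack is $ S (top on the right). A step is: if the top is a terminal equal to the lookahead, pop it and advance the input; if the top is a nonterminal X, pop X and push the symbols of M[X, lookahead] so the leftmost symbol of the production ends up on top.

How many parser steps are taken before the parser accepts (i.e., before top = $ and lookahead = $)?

7

     Stack          Input             Action
  1  $ S            bool false num $  expand S -> C S num
  2  $ num S C      bool false num $  expand C -> bool
  3  $ num S bool   bool false num $  match bool
  4  $ num S        false num $       expand S -> false R
  5  $ num R false  false num $       match false
  6  $ num R        num $             expand R -> epsilon
  7  $ num          num $             match num
Accept reached after 7 steps.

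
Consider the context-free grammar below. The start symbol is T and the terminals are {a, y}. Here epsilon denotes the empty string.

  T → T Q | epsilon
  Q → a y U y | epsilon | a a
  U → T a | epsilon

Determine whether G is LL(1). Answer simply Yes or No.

No

FIRST(T) = {epsilon, a}
FIRST(Q) = {epsilon, a}
FIRST(U) = {epsilon, a}
FOLLOW(T) = {$, a}
FOLLOW(Q) = {$, a}
FOLLOW(U) = {y}
Cell M[Q, a] receives both Q → a y U y and Q → epsilon and Q → a a — the grammar is not LL(1).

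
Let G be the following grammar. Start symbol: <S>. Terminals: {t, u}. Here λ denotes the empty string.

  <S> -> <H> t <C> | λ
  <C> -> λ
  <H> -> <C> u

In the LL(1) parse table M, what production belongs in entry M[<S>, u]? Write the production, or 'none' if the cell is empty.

FIRST(<C>): from <C>->λ we get {λ}. So FIRST(<C>) = {λ}.
FIRST(<H>): from <H>-><C> u we get {u}. So FIRST(<H>) = {u}.
FIRST(<S>): from <S>-><H> t <C> we get {u}; from <S>->λ we get {λ}. So FIRST(<S>) = {λ, u}.
FOLLOW(<S>) includes $ since <S> is the start symbol.
FOLLOW(<S>): <S> appears on no right-hand side. Thus FOLLOW(<S>) = {$}.
For <S> -> <H> t <C>: FIRST(<H> t <C>) = {u}, so it goes in M[<S>, t] for t ∈ {u}.
For <S> -> λ: FIRST(λ) = {λ}, so it goes in M[<S>, t] for t ∈ {}; since λ ∈ FIRST, also for every t ∈ FOLLOW(<S>) = {$}.

<S> -> <H> t <C>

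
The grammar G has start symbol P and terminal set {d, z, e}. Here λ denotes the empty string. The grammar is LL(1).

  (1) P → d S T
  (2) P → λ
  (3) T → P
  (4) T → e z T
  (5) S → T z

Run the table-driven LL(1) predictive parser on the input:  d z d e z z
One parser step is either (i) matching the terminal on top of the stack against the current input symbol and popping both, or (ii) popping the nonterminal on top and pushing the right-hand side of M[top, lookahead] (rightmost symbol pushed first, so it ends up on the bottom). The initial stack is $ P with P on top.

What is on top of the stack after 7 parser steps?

P

step 1: stack=$ P  input=d z d e z z $  — expand P → d S T
step 2: stack=$ T S d  input=d z d e z z $  — match d
step 3: stack=$ T S  input=z d e z z $  — expand S → T z
step 4: stack=$ T z T  input=z d e z z $  — expand T → P
step 5: stack=$ T z P  input=z d e z z $  — expand P → λ
step 6: stack=$ T z  input=z d e z z $  — match z
step 7: stack=$ T  input=d e z z $  — expand T → P
Stack after step 7: $ P (top = P).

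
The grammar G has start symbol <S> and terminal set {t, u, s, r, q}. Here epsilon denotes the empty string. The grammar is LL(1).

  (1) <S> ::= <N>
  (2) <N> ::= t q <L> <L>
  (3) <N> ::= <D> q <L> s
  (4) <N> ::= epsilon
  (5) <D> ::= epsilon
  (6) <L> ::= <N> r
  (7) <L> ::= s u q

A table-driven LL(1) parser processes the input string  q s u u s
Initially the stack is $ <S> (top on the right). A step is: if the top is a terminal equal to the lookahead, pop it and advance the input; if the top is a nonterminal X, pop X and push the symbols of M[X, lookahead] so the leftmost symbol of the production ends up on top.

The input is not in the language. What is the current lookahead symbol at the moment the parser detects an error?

u

step 1: stack=$ <S>  input=q s u u s $  — expand <S> ::= <N>
step 2: stack=$ <N>  input=q s u u s $  — expand <N> ::= <D> q <L> s
step 3: stack=$ s <L> q <D>  input=q s u u s $  — expand <D> ::= epsilon
step 4: stack=$ s <L> q  input=q s u u s $  — match q
step 5: stack=$ s <L>  input=s u u s $  — expand <L> ::= s u q
step 6: stack=$ s q u s  input=s u u s $  — match s
step 7: stack=$ s q u  input=u u s $  — match u
step 8: stack=$ s q  input=u s $  — error: top is terminal q but lookahead is u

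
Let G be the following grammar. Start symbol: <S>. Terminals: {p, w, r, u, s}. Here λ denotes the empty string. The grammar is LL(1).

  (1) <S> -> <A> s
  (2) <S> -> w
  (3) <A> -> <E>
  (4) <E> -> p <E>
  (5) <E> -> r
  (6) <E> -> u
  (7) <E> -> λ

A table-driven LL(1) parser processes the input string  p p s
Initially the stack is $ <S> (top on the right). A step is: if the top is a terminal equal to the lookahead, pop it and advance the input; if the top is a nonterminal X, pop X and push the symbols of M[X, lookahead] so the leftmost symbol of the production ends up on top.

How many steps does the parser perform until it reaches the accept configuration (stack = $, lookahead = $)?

8

     Stack      Input    Action
  1  $ <S>      p p s $  expand <S> -> <A> s
  2  $ s <A>    p p s $  expand <A> -> <E>
  3  $ s <E>    p p s $  expand <E> -> p <E>
  4  $ s <E> p  p p s $  match p
  5  $ s <E>    p s $    expand <E> -> p <E>
  6  $ s <E> p  p s $    match p
  7  $ s <E>    s $      expand <E> -> λ
  8  $ s        s $      match s
Accept reached after 8 steps.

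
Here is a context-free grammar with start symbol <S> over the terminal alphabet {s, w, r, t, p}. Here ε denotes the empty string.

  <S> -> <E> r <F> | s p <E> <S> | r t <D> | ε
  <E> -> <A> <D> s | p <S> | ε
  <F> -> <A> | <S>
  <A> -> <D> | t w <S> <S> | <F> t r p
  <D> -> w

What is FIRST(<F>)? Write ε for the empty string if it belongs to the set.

FIRST(<D>) = {w}
FIRST(<S>) = {ε, p, r, s, t, w}  (via <E> r <F>)
FIRST(<E>) = {ε, p, r, s, t, w}  (via <A> <D> s)
FIRST(<F>) = {ε, p, r, s, t, w}  (via <A>, <S>)
FIRST(<A>) = {p, r, s, t, w}  (via <D>, <F> t r p)

{ε, p, r, s, t, w}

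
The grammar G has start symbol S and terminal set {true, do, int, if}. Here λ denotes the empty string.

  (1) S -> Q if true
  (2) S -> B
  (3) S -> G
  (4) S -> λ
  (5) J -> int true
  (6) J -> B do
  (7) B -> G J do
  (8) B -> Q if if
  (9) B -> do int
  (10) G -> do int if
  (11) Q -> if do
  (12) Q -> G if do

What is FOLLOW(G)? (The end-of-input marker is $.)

FIRST(G) = {do}
FIRST(Q) = {do, if}  (via G if do)
FIRST(B) = {do, if}  (via G J do, Q if if)
FIRST(S) = {λ, do, if}  (via Q if true, B, G)
FIRST(J) = {do, if, int}  (via B do)
FOLLOW(S) includes $ since S is the start symbol.
FOLLOW(S): S appears on no right-hand side. Thus FOLLOW(S) = {$}.
FOLLOW(J): in B->G J do, J is followed by do with FIRST {do}. Thus FOLLOW(J) = {do}.
FOLLOW(B): in S->B, the suffix after B is empty, so FOLLOW(B) ⊇ FOLLOW(S) = {$}; in J->B do, B is followed by do with FIRST {do}. Thus FOLLOW(B) = {$, do}.
FOLLOW(G): in S->G, the suffix after G is empty, so FOLLOW(G) ⊇ FOLLOW(S) = {$}; in B->G J do, G is followed by J do with FIRST {do, if, int}; in Q->G if do, G is followed by if do with FIRST {if}. Thus FOLLOW(G) = {$, do, if, int}.
FOLLOW(Q): in S->Q if true, Q is followed by if true with FIRST {if}; in B->Q if if, Q is followed by if if with FIRST {if}. Thus FOLLOW(Q) = {if}.

{$, do, if, int}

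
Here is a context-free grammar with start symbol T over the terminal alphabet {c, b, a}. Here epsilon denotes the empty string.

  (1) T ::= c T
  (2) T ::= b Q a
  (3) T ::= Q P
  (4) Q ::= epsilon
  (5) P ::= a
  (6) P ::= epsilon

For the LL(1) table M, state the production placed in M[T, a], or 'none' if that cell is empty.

T ::= Q P

FIRST(Q): from Q::=epsilon we get {epsilon}. So FIRST(Q) = {epsilon}.
FIRST(P): from P::=a we get {a}; from P::=epsilon we get {epsilon}. So FIRST(P) = {epsilon, a}.
FIRST(T): from T::=c T we get {c}; from T::=b Q a we get {b}; from T::=Q P we get {epsilon, a}. So FIRST(T) = {epsilon, a, b, c}.
FOLLOW(T) includes $ since T is the start symbol.
FOLLOW(T): in T::=c T, the suffix after T is empty (adds nothing new). Thus FOLLOW(T) = {$}.
For T ::= c T: FIRST(c T) = {c}, so it goes in M[T, t] for t ∈ {c}.
For T ::= b Q a: FIRST(b Q a) = {b}, so it goes in M[T, t] for t ∈ {b}.
For T ::= Q P: FIRST(Q P) = {epsilon, a}, so it goes in M[T, t] for t ∈ {a}; since epsilon ∈ FIRST, also for every t ∈ FOLLOW(T) = {$}.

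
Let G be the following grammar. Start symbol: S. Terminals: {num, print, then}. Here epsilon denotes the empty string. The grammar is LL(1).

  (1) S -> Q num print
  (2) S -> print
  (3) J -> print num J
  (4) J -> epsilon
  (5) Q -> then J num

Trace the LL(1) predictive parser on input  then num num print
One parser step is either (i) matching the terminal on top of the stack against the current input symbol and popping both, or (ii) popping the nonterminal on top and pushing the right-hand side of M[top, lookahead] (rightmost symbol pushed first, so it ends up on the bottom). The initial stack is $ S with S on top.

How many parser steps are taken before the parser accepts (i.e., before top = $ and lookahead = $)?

7

     Stack                   Input                 Action
  1  $ S                     then num num print $  expand S -> Q num print
  2  $ print num Q           then num num print $  expand Q -> then J num
  3  $ print num num J then  then num num print $  match then
  4  $ print num num J       num num print $       expand J -> epsilon
  5  $ print num num         num num print $       match num
  6  $ print num             num print $           match num
  7  $ print                 print $               match print
Accept reached after 7 steps.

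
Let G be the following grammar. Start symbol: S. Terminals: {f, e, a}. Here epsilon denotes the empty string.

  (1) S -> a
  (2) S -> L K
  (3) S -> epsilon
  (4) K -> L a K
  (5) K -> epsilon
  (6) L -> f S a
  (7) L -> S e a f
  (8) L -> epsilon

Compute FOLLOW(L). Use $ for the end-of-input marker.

{$, a, e, f}

FIRST(S) = {epsilon, a, e, f}  (via L K)
FIRST(L) = {epsilon, a, e, f}  (via S e a f)
FIRST(K) = {epsilon, a, e, f}  (via L a K)
FOLLOW(S) includes $ since S is the start symbol.
FOLLOW(S): in L->f S a, S is followed by a with FIRST {a}; in L->S e a f, S is followed by e a f with FIRST {e}. Thus FOLLOW(S) = {$, a, e}.
FOLLOW(K): in S->L K, the suffix after K is empty, so FOLLOW(K) ⊇ FOLLOW(S) = {$, a, e}; in K->L a K, the suffix after K is empty (adds nothing new). Thus FOLLOW(K) = {$, a, e}.
FOLLOW(L): in S->L K, L is followed by K with FIRST {epsilon, a, e, f}; in S->L K, the suffix after L is nullable, so FOLLOW(L) ⊇ FOLLOW(S) = {$, a, e}; in K->L a K, L is followed by a K with FIRST {a}. Thus FOLLOW(L) = {$, a, e, f}.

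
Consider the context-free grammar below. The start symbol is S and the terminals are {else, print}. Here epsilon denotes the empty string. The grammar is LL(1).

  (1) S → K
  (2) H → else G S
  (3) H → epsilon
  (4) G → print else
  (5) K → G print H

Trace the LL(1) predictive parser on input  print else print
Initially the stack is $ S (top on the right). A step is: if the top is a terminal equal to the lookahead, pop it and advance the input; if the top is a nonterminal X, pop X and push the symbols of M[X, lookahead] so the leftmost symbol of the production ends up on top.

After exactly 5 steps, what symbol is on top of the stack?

step 1: stack=$ S  input=print else print $  — expand S → K
step 2: stack=$ K  input=print else print $  — expand K → G print H
step 3: stack=$ H print G  input=print else print $  — expand G → print else
step 4: stack=$ H print else print  input=print else print $  — match print
step 5: stack=$ H print else  input=else print $  — match else
Stack after step 5: $ H print (top = print).

print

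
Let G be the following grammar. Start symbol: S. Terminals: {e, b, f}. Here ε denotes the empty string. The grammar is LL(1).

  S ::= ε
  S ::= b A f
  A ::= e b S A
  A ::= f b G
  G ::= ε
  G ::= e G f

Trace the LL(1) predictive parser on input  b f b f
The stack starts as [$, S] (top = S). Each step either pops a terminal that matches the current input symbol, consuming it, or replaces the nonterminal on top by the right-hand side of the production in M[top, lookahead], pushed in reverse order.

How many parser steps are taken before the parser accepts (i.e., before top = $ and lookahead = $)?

     Stack      Input      Action
  1  $ S        b f b f $  expand S ::= b A f
  2  $ f A b    b f b f $  match b
  3  $ f A      f b f $    expand A ::= f b G
  4  $ f G b f  f b f $    match f
  5  $ f G b    b f $      match b
  6  $ f G      f $        expand G ::= ε
  7  $ f        f $        match f
Accept reached after 7 steps.

7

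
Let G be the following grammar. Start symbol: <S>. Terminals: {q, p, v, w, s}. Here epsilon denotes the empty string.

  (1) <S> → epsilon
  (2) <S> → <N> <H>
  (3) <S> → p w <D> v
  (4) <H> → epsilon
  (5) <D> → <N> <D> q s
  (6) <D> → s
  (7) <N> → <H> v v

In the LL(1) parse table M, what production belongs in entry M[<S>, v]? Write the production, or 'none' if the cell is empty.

FIRST(<H>) = {epsilon}
FIRST(<N>) = {v}  (via <H> v v)
FIRST(<S>) = {epsilon, p, v}  (via <N> <H>)
FIRST(<D>) = {s, v}  (via <N> <D> q s)
FOLLOW(<S>) includes $ since <S> is the start symbol.
FOLLOW(<S>): <S> appears on no right-hand side. Thus FOLLOW(<S>) = {$}.
For <S> → epsilon: FIRST(epsilon) = {epsilon}, so it goes in M[<S>, t] for t ∈ {}; since epsilon ∈ FIRST, also for every t ∈ FOLLOW(<S>) = {$}.
For <S> → <N> <H>: FIRST(<N> <H>) = {v}, so it goes in M[<S>, t] for t ∈ {v}.
For <S> → p w <D> v: FIRST(p w <D> v) = {p}, so it goes in M[<S>, t] for t ∈ {p}.

<S> → <N> <H>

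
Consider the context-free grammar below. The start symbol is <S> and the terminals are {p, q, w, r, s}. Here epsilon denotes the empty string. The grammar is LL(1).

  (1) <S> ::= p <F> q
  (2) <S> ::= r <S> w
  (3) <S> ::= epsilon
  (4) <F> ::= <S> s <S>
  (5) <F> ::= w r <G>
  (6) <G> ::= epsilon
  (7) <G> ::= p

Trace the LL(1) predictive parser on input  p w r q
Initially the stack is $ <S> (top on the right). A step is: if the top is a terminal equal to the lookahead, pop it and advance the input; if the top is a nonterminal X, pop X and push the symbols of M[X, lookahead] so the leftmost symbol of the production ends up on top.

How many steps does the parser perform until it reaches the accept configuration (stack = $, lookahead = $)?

     Stack        Input      Action
  1  $ <S>        p w r q $  expand <S> ::= p <F> q
  2  $ q <F> p    p w r q $  match p
  3  $ q <F>      w r q $    expand <F> ::= w r <G>
  4  $ q <G> r w  w r q $    match w
  5  $ q <G> r    r q $      match r
  6  $ q <G>      q $        expand <G> ::= epsilon
  7  $ q          q $        match q
Accept reached after 7 steps.

7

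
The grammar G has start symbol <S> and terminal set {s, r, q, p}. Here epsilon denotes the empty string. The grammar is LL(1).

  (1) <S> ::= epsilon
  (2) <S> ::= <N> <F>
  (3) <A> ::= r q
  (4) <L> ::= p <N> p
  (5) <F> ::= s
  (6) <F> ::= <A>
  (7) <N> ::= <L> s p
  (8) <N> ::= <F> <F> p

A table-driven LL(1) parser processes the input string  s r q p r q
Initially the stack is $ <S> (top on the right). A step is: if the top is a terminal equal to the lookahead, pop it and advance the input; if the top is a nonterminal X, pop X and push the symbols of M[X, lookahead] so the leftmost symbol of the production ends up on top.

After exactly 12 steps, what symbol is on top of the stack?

q

      Stack            Input          Action
   1  $ <S>            s r q p r q $  expand <S> ::= <N> <F>
   2  $ <F> <N>        s r q p r q $  expand <N> ::= <F> <F> p
   3  $ <F> p <F> <F>  s r q p r q $  expand <F> ::= s
   4  $ <F> p <F> s    s r q p r q $  match s
   5  $ <F> p <F>      r q p r q $    expand <F> ::= <A>
   6  $ <F> p <A>      r q p r q $    expand <A> ::= r q
   7  $ <F> p q r      r q p r q $    match r
   8  $ <F> p q        q p r q $      match q
   9  $ <F> p          p r q $        match p
  10  $ <F>            r q $          expand <F> ::= <A>
  11  $ <A>            r q $          expand <A> ::= r q
  12  $ q r            r q $          match r
Stack after step 12: $ q (top = q).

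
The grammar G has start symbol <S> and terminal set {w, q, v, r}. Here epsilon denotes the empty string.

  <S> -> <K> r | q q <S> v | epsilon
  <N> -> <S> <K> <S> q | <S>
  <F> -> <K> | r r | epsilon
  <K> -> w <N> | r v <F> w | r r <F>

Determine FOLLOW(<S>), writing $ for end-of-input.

FIRST(<K>): from <K>->w <N> we get {w}; from <K>->r v <F> w we get {r}; from <K>->r r <F> we get {r}. So FIRST(<K>) = {r, w}.
FIRST(<S>): from <S>-><K> r we get {r, w}; from <S>->q q <S> v we get {q}; from <S>->epsilon we get {epsilon}. So FIRST(<S>) = {epsilon, q, r, w}.
FIRST(<F>): from <F>-><K> we get {r, w}; from <F>->r r we get {r}; from <F>->epsilon we get {epsilon}. So FIRST(<F>) = {epsilon, r, w}.
FIRST(<N>): from <N>-><S> <K> <S> q we get {q, r, w}; from <N>-><S> we get {epsilon, q, r, w}. So FIRST(<N>) = {epsilon, q, r, w}.
FOLLOW(<S>) includes $ since <S> is the start symbol.
FOLLOW(<S>): in <S>->q q <S> v, <S> is followed by v with FIRST {v}; in <N>-><S> <K> <S> q (occurrence 1), <S> is followed by <K> <S> q with FIRST {r, w}; in <N>-><S> <K> <S> q (occurrence 2), <S> is followed by q with FIRST {q}; in <N>-><S>, the suffix after <S> is empty, so FOLLOW(<S>) ⊇ FOLLOW(<N>) = {q, r, w}. Thus FOLLOW(<S>) = {$, q, r, v, w}.
FOLLOW(<N>): in <K>->w <N>, the suffix after <N> is empty, so FOLLOW(<N>) ⊇ FOLLOW(<K>) = {q, r, w}. Thus FOLLOW(<N>) = {q, r, w}.
FOLLOW(<F>): in <K>->r v <F> w, <F> is followed by w with FIRST {w}; in <K>->r r <F>, the suffix after <F> is empty, so FOLLOW(<F>) ⊇ FOLLOW(<K>) = {q, r, w}. Thus FOLLOW(<F>) = {q, r, w}.
FOLLOW(<K>): in <S>-><K> r, <K> is followed by r with FIRST {r}; in <N>-><S> <K> <S> q, <K> is followed by <S> q with FIRST {q, r, w}; in <F>-><K>, the suffix after <K> is empty, so FOLLOW(<K>) ⊇ FOLLOW(<F>) = {q, r, w}. Thus FOLLOW(<K>) = {q, r, w}.

{$, q, r, v, w}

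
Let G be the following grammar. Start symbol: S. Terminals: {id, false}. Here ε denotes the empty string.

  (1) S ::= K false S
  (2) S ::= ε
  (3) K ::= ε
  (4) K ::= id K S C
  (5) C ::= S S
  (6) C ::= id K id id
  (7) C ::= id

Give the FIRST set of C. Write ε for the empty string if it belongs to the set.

{ε, false, id}

FIRST(K): from K::=ε we get {ε}; from K::=id K S C we get {id}. So FIRST(K) = {ε, id}.
FIRST(S): from S::=K false S we get {false, id}; from S::=ε we get {ε}. So FIRST(S) = {ε, false, id}.
FIRST(C): from C::=S S we get {ε, false, id}; from C::=id K id id we get {id}; from C::=id we get {id}. So FIRST(C) = {ε, false, id}.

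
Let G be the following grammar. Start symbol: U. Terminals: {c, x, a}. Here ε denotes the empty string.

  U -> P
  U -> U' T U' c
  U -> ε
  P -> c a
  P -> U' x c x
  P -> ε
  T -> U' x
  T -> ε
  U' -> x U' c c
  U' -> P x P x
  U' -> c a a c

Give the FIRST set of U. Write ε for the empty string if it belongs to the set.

{ε, c, x}

FIRST(U): from U->P we get {ε, c, x}; from U->U' T U' c we get {c, x}; from U->ε we get {ε}. So FIRST(U) = {ε, c, x}.
FIRST(P): from P->c a we get {c}; from P->U' x c x we get {c, x}; from P->ε we get {ε}. So FIRST(P) = {ε, c, x}.
FIRST(U'): from U'->x U' c c we get {x}; from U'->P x P x we get {c, x}; from U'->c a a c we get {c}. So FIRST(U') = {c, x}.
FIRST(T): from T->U' x we get {c, x}; from T->ε we get {ε}. So FIRST(T) = {ε, c, x}.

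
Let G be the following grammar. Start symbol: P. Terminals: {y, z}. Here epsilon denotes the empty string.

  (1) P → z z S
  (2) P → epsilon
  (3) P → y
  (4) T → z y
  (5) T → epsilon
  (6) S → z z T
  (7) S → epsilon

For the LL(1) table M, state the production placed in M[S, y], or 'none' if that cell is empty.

FIRST(P): from P→z z S we get {z}; from P→epsilon we get {epsilon}; from P→y we get {y}. So FIRST(P) = {epsilon, y, z}.
FIRST(T): from T→z y we get {z}; from T→epsilon we get {epsilon}. So FIRST(T) = {epsilon, z}.
FIRST(S): from S→z z T we get {z}; from S→epsilon we get {epsilon}. So FIRST(S) = {epsilon, z}.
FOLLOW(P) includes $ since P is the start symbol.
FOLLOW(P): P appears on no right-hand side. Thus FOLLOW(P) = {$}.
FOLLOW(S): in P→z z S, the suffix after S is empty, so FOLLOW(S) ⊇ FOLLOW(P) = {$}. Thus FOLLOW(S) = {$}.
For S → z z T: FIRST(z z T) = {z}, so it goes in M[S, t] for t ∈ {z}.
For S → epsilon: FIRST(epsilon) = {epsilon}, so it goes in M[S, t] for t ∈ {}; since epsilon ∈ FIRST, also for every t ∈ FOLLOW(S) = {$}.
None of these place a production in M[S, y].

none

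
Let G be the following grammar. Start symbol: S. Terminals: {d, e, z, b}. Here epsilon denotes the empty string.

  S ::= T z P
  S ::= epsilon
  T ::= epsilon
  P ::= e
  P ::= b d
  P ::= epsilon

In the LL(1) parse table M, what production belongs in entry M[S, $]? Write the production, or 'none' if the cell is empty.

S ::= epsilon

FIRST(T): from T::=epsilon we get {epsilon}. So FIRST(T) = {epsilon}.
FIRST(P): from P::=e we get {e}; from P::=b d we get {b}; from P::=epsilon we get {epsilon}. So FIRST(P) = {epsilon, b, e}.
FIRST(S): from S::=T z P we get {z}; from S::=epsilon we get {epsilon}. So FIRST(S) = {epsilon, z}.
FOLLOW(S) includes $ since S is the start symbol.
FOLLOW(S): S appears on no right-hand side. Thus FOLLOW(S) = {$}.
For S ::= T z P: FIRST(T z P) = {z}, so it goes in M[S, t] for t ∈ {z}.
For S ::= epsilon: FIRST(epsilon) = {epsilon}, so it goes in M[S, t] for t ∈ {}; since epsilon ∈ FIRST, also for every t ∈ FOLLOW(S) = {$}.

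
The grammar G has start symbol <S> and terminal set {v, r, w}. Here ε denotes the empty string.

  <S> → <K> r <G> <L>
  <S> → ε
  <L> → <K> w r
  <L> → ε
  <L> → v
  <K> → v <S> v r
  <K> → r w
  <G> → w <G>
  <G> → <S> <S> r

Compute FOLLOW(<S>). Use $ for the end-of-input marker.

FIRST(<K>): from <K>→v <S> v r we get {v}; from <K>→r w we get {r}. So FIRST(<K>) = {r, v}.
FIRST(<S>): from <S>→<K> r <G> <L> we get {r, v}; from <S>→ε we get {ε}. So FIRST(<S>) = {ε, r, v}.
FIRST(<L>): from <L>→<K> w r we get {r, v}; from <L>→ε we get {ε}; from <L>→v we get {v}. So FIRST(<L>) = {ε, r, v}.
FIRST(<G>): from <G>→w <G> we get {w}; from <G>→<S> <S> r we get {r, v}. So FIRST(<G>) = {r, v, w}.
FOLLOW(<S>) includes $ since <S> is the start symbol.
FOLLOW(<S>): in <K>→v <S> v r, <S> is followed by v r with FIRST {v}; in <G>→<S> <S> r (occurrence 1), <S> is followed by <S> r with FIRST {r, v}; in <G>→<S> <S> r (occurrence 2), <S> is followed by r with FIRST {r}. Thus FOLLOW(<S>) = {$, r, v}.
FOLLOW(<L>): in <S>→<K> r <G> <L>, the suffix after <L> is empty, so FOLLOW(<L>) ⊇ FOLLOW(<S>) = {$, r, v}. Thus FOLLOW(<L>) = {$, r, v}.
FOLLOW(<K>): in <S>→<K> r <G> <L>, <K> is followed by r <G> <L> with FIRST {r}; in <L>→<K> w r, <K> is followed by w r with FIRST {w}. Thus FOLLOW(<K>) = {r, w}.
FOLLOW(<G>): in <S>→<K> r <G> <L>, <G> is followed by <L> with FIRST {ε, r, v}; in <S>→<K> r <G> <L>, the suffix after <G> is nullable, so FOLLOW(<G>) ⊇ FOLLOW(<S>) = {$, r, v}; in <G>→w <G>, the suffix after <G> is empty (adds nothing new). Thus FOLLOW(<G>) = {$, r, v}.

{$, r, v}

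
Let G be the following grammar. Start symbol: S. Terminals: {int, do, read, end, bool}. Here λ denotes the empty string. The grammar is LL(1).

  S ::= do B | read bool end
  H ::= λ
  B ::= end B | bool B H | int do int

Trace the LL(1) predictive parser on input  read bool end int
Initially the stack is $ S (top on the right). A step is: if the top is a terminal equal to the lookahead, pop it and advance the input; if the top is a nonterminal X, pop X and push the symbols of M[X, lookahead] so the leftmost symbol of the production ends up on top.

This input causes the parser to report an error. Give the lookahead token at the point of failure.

int

step 1: stack=$ S  input=read bool end int $  — expand S ::= read bool end
step 2: stack=$ end bool read  input=read bool end int $  — match read
step 3: stack=$ end bool  input=bool end int $  — match bool
step 4: stack=$ end  input=end int $  — match end
step 5: stack=$  input=int $  — error: stack empty but input remains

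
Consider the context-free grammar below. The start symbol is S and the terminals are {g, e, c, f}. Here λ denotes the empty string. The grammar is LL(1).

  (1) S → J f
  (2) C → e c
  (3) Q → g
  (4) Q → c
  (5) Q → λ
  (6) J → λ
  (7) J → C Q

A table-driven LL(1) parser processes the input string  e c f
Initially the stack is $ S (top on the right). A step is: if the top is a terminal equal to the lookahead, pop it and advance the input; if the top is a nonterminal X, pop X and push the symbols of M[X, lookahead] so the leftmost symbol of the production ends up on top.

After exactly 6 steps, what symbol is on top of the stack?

     Stack      Input    Action
  1  $ S        e c f $  expand S → J f
  2  $ f J      e c f $  expand J → C Q
  3  $ f Q C    e c f $  expand C → e c
  4  $ f Q c e  e c f $  match e
  5  $ f Q c    c f $    match c
  6  $ f Q      f $      expand Q → λ
Stack after step 6: $ f (top = f).

f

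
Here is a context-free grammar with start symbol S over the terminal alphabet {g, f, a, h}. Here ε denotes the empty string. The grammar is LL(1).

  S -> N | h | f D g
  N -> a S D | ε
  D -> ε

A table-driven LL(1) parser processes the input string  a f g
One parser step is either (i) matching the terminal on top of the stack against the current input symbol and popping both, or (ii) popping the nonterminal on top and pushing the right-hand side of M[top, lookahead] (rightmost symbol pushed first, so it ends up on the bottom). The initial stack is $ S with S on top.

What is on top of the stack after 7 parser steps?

D

step 1: stack=$ S  input=a f g $  — expand S -> N
step 2: stack=$ N  input=a f g $  — expand N -> a S D
step 3: stack=$ D S a  input=a f g $  — match a
step 4: stack=$ D S  input=f g $  — expand S -> f D g
step 5: stack=$ D g D f  input=f g $  — match f
step 6: stack=$ D g D  input=g $  — expand D -> ε
step 7: stack=$ D g  input=g $  — match g
Stack after step 7: $ D (top = D).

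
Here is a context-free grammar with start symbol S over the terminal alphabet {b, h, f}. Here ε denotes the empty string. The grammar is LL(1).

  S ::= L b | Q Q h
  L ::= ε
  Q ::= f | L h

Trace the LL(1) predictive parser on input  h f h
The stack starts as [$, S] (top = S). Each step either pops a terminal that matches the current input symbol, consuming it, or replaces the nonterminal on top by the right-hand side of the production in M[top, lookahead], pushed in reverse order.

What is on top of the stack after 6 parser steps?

h

step 1: stack=$ S  input=h f h $  — expand S ::= Q Q h
step 2: stack=$ h Q Q  input=h f h $  — expand Q ::= L h
step 3: stack=$ h Q h L  input=h f h $  — expand L ::= ε
step 4: stack=$ h Q h  input=h f h $  — match h
step 5: stack=$ h Q  input=f h $  — expand Q ::= f
step 6: stack=$ h f  input=f h $  — match f
Stack after step 6: $ h (top = h).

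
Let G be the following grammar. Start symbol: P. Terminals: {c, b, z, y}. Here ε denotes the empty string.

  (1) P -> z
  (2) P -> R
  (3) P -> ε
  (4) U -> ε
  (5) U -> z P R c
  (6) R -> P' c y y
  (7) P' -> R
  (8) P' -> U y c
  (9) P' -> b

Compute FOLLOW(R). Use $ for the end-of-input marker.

FIRST(U): from U->ε we get {ε}; from U->z P R c we get {z}. So FIRST(U) = {ε, z}.
FIRST(P): from P->z we get {z}; from P->R we get {b, y, z}; from P->ε we get {ε}. So FIRST(P) = {ε, b, y, z}.
FIRST(R): from R->P' c y y we get {b, y, z}. So FIRST(R) = {b, y, z}.
FIRST(P'): from P'->R we get {b, y, z}; from P'->U y c we get {y, z}; from P'->b we get {b}. So FIRST(P') = {b, y, z}.
FOLLOW(P) includes $ since P is the start symbol.
FOLLOW(P): in U->z P R c, P is followed by R c with FIRST {b, y, z}. Thus FOLLOW(P) = {$, b, y, z}.
FOLLOW(U): in P'->U y c, U is followed by y c with FIRST {y}. Thus FOLLOW(U) = {y}.
FOLLOW(P'): in R->P' c y y, P' is followed by c y y with FIRST {c}. Thus FOLLOW(P') = {c}.
FOLLOW(R): in P->R, the suffix after R is empty, so FOLLOW(R) ⊇ FOLLOW(P) = {$, b, y, z}; in U->z P R c, R is followed by c with FIRST {c}; in P'->R, the suffix after R is empty, so FOLLOW(R) ⊇ FOLLOW(P') = {c}. Thus FOLLOW(R) = {$, b, c, y, z}.

{$, b, c, y, z}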